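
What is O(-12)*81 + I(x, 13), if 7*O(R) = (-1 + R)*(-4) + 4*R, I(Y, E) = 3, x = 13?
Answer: 345/7 ≈ 49.286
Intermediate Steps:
O(R) = 4/7 (O(R) = ((-1 + R)*(-4) + 4*R)/7 = ((4 - 4*R) + 4*R)/7 = (⅐)*4 = 4/7)
O(-12)*81 + I(x, 13) = (4/7)*81 + 3 = 324/7 + 3 = 345/7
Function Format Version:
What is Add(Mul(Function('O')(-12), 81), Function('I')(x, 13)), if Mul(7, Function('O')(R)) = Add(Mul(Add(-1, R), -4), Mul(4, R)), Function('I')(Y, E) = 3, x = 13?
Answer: Rational(345, 7) ≈ 49.286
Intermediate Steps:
Function('O')(R) = Rational(4, 7) (Function('O')(R) = Mul(Rational(1, 7), Add(Mul(Add(-1, R), -4), Mul(4, R))) = Mul(Rational(1, 7), Add(Add(4, Mul(-4, R)), Mul(4, R))) = Mul(Rational(1, 7), 4) = Rational(4, 7))
Add(Mul(Function('O')(-12), 81), Function('I')(x, 13)) = Add(Mul(Rational(4, 7), 81), 3) = Add(Rational(324, 7), 3) = Rational(345, 7)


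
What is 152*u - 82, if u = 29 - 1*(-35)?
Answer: 9646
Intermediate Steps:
u = 64 (u = 29 + 35 = 64)
152*u - 82 = 152*64 - 82 = 9728 - 82 = 9646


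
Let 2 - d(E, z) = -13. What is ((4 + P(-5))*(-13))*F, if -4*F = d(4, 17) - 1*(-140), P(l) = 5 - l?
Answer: 14105/2 ≈ 7052.5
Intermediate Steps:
d(E, z) = 15 (d(E, z) = 2 - 1*(-13) = 2 + 13 = 15)
F = -155/4 (F = -(15 - 1*(-140))/4 = -(15 + 140)/4 = -¼*155 = -155/4 ≈ -38.750)
((4 + P(-5))*(-13))*F = ((4 + (5 - 1*(-5)))*(-13))*(-155/4) = ((4 + (5 + 5))*(-13))*(-155/4) = ((4 + 10)*(-13))*(-155/4) = (14*(-13))*(-155/4) = -182*(-155/4) = 14105/2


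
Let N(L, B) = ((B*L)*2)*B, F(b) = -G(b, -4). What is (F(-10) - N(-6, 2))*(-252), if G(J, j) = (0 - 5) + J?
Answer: -15876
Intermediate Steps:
G(J, j) = -5 + J
F(b) = 5 - b (F(b) = -(-5 + b) = 5 - b)
N(L, B) = 2*L*B² (N(L, B) = (2*B*L)*B = 2*L*B²)
(F(-10) - N(-6, 2))*(-252) = ((5 - 1*(-10)) - 2*(-6)*2²)*(-252) = ((5 + 10) - 2*(-6)*4)*(-252) = (15 - 1*(-48))*(-252) = (15 + 48)*(-252) = 63*(-252) = -15876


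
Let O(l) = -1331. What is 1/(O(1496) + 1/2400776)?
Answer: -2400776/3195432855 ≈ -0.00075131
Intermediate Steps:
1/(O(1496) + 1/2400776) = 1/(-1331 + 1/2400776) = 1/(-3195432855/2400776) = -2400776/3195432855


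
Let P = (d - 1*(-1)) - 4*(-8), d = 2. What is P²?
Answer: 1225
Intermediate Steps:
P = 35 (P = (2 - 1*(-1)) - 4*(-8) = (2 + 1) + 32 = 3 + 32 = 35)
P² = 35² = 1225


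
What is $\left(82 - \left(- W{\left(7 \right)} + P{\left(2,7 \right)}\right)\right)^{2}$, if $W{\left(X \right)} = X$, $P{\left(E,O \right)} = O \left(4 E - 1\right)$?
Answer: $1600$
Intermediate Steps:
$P{\left(E,O \right)} = O \left(-1 + 4 E\right)$
$\left(82 - \left(- W{\left(7 \right)} + P{\left(2,7 \right)}\right)\right)^{2} = \left(82 + \left(7 - 7 \left(-1 + 4 \cdot 2\right)\right)\right)^{2} = \left(82 + \left(7 - 7 \left(-1 + 8\right)\right)\right)^{2} = \left(82 + \left(7 - 7 \cdot 7\right)\right)^{2} = \left(82 + \left(7 - 49\right)\right)^{2} = \left(82 - 42\right)^{2} = 40^{2} = 1600$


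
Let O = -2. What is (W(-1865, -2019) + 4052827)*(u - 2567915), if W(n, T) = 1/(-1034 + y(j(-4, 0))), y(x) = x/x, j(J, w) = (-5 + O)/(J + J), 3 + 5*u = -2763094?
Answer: -13064336607962976/1033 ≈ -1.2647e+13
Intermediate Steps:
u = -2763097/5 (u = -3/5 + (1/5)*(-2763094) = -3/5 - 2763094/5 = -2763097/5 ≈ -5.5262e+5)
j(J, w) = -7/(2*J) (j(J, w) = (-5 - 2)/(J + J) = -7*1/(2*J) = -7/(2*J))
y(x) = 1
W(n, T) = -1/1033 (W(n, T) = 1/(-1034 + 1) = 1/(-1033) = -1/1033)
(W(-1865, -2019) + 4052827)*(u - 2567915) = (-1/1033 + 4052827)*(-2763097/5 - 2567915) = (4186570290/1033)*(-15602672/5) = -13064336607962976/1033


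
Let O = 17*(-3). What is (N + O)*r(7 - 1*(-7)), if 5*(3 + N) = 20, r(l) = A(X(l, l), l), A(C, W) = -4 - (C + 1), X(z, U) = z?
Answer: 950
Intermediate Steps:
A(C, W) = -5 - C (A(C, W) = -4 - (1 + C) = -4 + (-1 - C) = -5 - C)
r(l) = -5 - l
N = 1 (N = -3 + (⅕)*20 = -3 + 4 = 1)
O = -51
(N + O)*r(7 - 1*(-7)) = (1 - 51)*(-5 - (7 - 1*(-7))) = -50*(-5 - (7 + 7)) = -50*(-5 - 1*14) = -50*(-5 - 14) = -50*(-19) = 950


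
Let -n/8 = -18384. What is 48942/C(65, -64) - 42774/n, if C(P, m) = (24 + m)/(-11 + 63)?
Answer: -7797866621/122560 ≈ -63625.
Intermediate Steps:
n = 147072 (n = -8*(-18384) = 147072)
C(P, m) = 6/13 + m/52 (C(P, m) = (24 + m)/52 = (24 + m)*(1/52) = 6/13 + m/52)
48942/C(65, -64) - 42774/n = 48942/(6/13 + (1/52)*(-64)) - 42774/147072 = 48942/(6/13 - 16/13) - 42774*1/147072 = 48942/(-10/13) - 7129/24512 = 48942*(-13/10) - 7129/24512 = -318123/5 - 7129/24512 = -7797866621/122560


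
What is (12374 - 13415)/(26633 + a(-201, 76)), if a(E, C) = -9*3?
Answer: -1041/26606 ≈ -0.039127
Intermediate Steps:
a(E, C) = -27
(12374 - 13415)/(26633 + a(-201, 76)) = (12374 - 13415)/(26633 - 27) = -1041/26606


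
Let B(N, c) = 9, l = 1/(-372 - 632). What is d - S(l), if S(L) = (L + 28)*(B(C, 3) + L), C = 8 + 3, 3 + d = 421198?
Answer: 424317316235/1008016 ≈ 4.2094e+5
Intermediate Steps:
d = 421195 (d = -3 + 421198 = 421195)
l = -1/1004 (l = 1/(-1004) = -1/1004 ≈ -0.00099602)
C = 11
S(L) = (9 + L)*(28 + L) (S(L) = (L + 28)*(9 + L) = (28 + L)*(9 + L) = (9 + L)*(28 + L))
d - S(l) = 421195 - (252 + (-1/1004)² + 37*(-1/1004)) = 421195 - (252 + 1/1008016 - 37/1004) = 421195 - 1*253982885/1008016 = 421195 - 253982885/1008016 = 424317316235/1008016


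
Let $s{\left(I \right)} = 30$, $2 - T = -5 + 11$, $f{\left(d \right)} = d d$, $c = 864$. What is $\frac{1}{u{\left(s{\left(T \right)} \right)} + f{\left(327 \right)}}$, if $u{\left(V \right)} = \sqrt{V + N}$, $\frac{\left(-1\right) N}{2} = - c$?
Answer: $\frac{35643}{3811269761} - \frac{\sqrt{1758}}{11433809283} \approx 9.3483 \cdot 10^{-6}$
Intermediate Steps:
$f{\left(d \right)} = d^{2}$
$T = -4$ ($T = 2 - \left(-5 + 11\right) = 2 - 6 = -4$)
$N = 1728$ ($N = - 2 \left(\left(-1\right) 864\right) = \left(-2\right) \left(-864\right) = 1728$)
$u{\left(V \right)} = \sqrt{1728 + V}$ ($u{\left(V \right)} = \sqrt{V + 1728} = \sqrt{1728 + V}$)
$\frac{1}{u{\left(s{\left(T \right)} \right)} + f{\left(327 \right)}} = \frac{1}{\sqrt{1728 + 30} + 327^{2}} = \frac{1}{\sqrt{1758} + 106929} = \frac{1}{106929 + \sqrt{1758}}$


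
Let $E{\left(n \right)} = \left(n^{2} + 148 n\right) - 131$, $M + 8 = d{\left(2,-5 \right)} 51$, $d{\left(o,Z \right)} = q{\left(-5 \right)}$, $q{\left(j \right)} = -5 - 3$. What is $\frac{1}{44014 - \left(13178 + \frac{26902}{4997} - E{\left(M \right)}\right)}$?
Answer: $\frac{4997}{710511519} \approx 7.033 \cdot 10^{-6}$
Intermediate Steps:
$q{\left(j \right)} = -8$ ($q{\left(j \right)} = -5 - 3 = -8$)
$d{\left(o,Z \right)} = -8$
$M = -416$ ($M = -8 - 408 = -416$)
$E{\left(n \right)} = -131 + n^{2} + 148 n$
$\frac{1}{44014 - \left(13178 + \frac{26902}{4997} - E{\left(M \right)}\right)} = \frac{1}{44014 + \left(\left(\frac{26902}{-4997} - 13178\right) + \left(-131 + \left(-416\right)^{2} + 148 \left(-416\right)\right)\right)} = \frac{1}{44014 + \left(\left(26902 \left(- \frac{1}{4997}\right) - 13178\right) - -111357\right)} = \frac{1}{44014 + \left(\left(- \frac{26902}{4997} - 13178\right) + 111357\right)} = \frac{1}{44014 + \left(- \frac{65877368}{4997} + 111357\right)} = \frac{1}{44014 + \frac{490573561}{4997}} = \frac{1}{\frac{710511519}{4997}} = \frac{4997}{710511519}$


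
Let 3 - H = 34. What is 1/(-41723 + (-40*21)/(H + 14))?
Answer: -17/708451 ≈ -2.3996e-5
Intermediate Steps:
H = -31 (H = 3 - 1*34 = 3 - 34 = -31)
1/(-41723 + (-40*21)/(H + 14)) = 1/(-41723 + (-40*21)/(-31 + 14)) = 1/(-41723 - 840/(-17)) = 1/(-41723 - 840*(-1/17)) = 1/(-41723 + 840/17) = 1/(-708451/17) = -17/708451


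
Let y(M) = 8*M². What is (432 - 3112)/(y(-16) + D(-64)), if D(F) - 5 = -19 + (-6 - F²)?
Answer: 670/517 ≈ 1.2959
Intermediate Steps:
D(F) = -20 - F² (D(F) = 5 + (-19 + (-6 - F²)) = 5 + (-25 - F²) = -20 - F²)
(432 - 3112)/(y(-16) + D(-64)) = (432 - 3112)/(8*(-16)² + (-20 - 1*(-64)²)) = -2680/(8*256 + (-20 - 1*4096)) = -2680/(2048 + (-20 - 4096)) = -2680/(2048 - 4116) = -2680/(-2068) = -2680*(-1/2068) = 670/517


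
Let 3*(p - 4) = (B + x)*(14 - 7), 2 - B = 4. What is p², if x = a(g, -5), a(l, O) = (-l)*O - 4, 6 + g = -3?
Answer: 13225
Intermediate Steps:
g = -9 (g = -6 - 3 = -9)
a(l, O) = -4 - O*l (a(l, O) = -O*l - 4 = -4 - O*l)
x = -49 (x = -4 - 1*(-5)*(-9) = -4 - 45 = -49)
B = -2 (B = 2 - 1*4 = 2 - 4 = -2)
p = -115 (p = 4 + ((-2 - 49)*(14 - 7))/3 = 4 + (-51*7)/3 = 4 + (⅓)*(-357) = 4 - 119 = -115)
p² = (-115)² = 13225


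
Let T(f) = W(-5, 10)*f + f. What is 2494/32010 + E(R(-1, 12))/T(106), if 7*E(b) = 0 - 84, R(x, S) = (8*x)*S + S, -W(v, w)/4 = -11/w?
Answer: 144923/2544795 ≈ 0.056949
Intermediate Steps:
W(v, w) = 44/w (W(v, w) = -(-44)/w = 44/w)
R(x, S) = S + 8*S*x (R(x, S) = 8*S*x + S = S + 8*S*x)
T(f) = 27*f/5 (T(f) = (44/10)*f + f = (44*(1/10))*f + f = 22*f/5 + f = 27*f/5)
E(b) = -12 (E(b) = (0 - 84)/7 = (1/7)*(-84) = -12)
2494/32010 + E(R(-1, 12))/T(106) = 2494/32010 - 12/((27/5)*106) = 2494*(1/32010) - 12/2862/5 = 1247/16005 - 12*5/2862 = 1247/16005 - 10/477 = 144923/2544795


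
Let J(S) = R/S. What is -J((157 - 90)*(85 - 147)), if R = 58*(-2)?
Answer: -58/2077 ≈ -0.027925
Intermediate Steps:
R = -116
J(S) = -116/S
-J((157 - 90)*(85 - 147)) = -(-116)/((157 - 90)*(85 - 147)) = -(-116)/(67*(-62)) = -(-116)/(-4154) = -(-116)*(-1)/4154 = -1*58/2077 = -58/2077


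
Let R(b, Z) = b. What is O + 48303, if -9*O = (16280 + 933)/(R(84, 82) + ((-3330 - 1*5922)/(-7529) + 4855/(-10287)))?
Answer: 316936487547972/6564491161 ≈ 48280.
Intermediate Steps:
O = -148129001811/6564491161 (O = -(16280 + 933)/(9*(84 + ((-3330 - 1*5922)/(-7529) + 4855/(-10287)))) = -17213/(9*(84 + ((-3330 - 5922)*(-1/7529) + 4855*(-1/10287)))) = -17213/(9*(84 + (-9252*(-1/7529) - 4855/10287))) = -17213/(9*(84 + (9252/7529 - 4855/10287))) = -17213/(9*(84 + 58622029/77450823)) = -17213/(9*6564491161/77450823) = -17213*77450823/(9*6564491161) = -⅑*1333161016299/6564491161 = -148129001811/6564491161 ≈ -22.565)
O + 48303 = -148129001811/6564491161 + 48303 = 316936487547972/6564491161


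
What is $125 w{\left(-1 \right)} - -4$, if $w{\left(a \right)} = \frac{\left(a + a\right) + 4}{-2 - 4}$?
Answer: $- \frac{113}{3} \approx -37.667$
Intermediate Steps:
$w{\left(a \right)} = - \frac{2}{3} - \frac{a}{3}$ ($w{\left(a \right)} = \frac{2 a + 4}{-6} = \left(4 + 2 a\right) \left(- \frac{1}{6}\right) = - \frac{2}{3} - \frac{a}{3}$)
$125 w{\left(-1 \right)} - -4 = 125 \left(- \frac{2}{3} - - \frac{1}{3}\right) - -4 = 125 \left(- \frac{2}{3} + \frac{1}{3}\right) + \left(-16 + 20\right) = 125 \left(- \frac{1}{3}\right) + 4 = - \frac{125}{3} + 4 = - \frac{113}{3}$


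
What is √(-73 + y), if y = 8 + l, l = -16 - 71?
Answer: 2*I*√38 ≈ 12.329*I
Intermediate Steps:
l = -87
y = -79 (y = 8 - 87 = -79)
√(-73 + y) = √(-73 - 79) = √(-152) = 2*I*√38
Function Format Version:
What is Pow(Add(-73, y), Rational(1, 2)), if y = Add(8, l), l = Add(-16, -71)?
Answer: Mul(2, I, Pow(38, Rational(1, 2))) ≈ Mul(12.329, I)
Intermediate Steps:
l = -87
y = -79 (y = Add(8, -87) = -79)
Pow(Add(-73, y), Rational(1, 2)) = Pow(Add(-73, -79), Rational(1, 2)) = Pow(-152, Rational(1, 2)) = Mul(2, I, Pow(38, Rational(1, 2)))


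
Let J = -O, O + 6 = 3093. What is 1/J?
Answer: -1/3087 ≈ -0.00032394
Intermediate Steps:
O = 3087 (O = -6 + 3093 = 3087)
J = -3087 (J = -1*3087 = -3087)
1/J = 1/(-3087) = -1/3087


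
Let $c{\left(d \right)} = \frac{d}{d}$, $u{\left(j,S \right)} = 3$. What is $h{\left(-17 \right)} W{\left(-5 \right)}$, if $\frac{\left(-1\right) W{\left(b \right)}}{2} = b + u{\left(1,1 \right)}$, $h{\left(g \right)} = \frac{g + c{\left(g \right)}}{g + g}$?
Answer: $\frac{32}{17} \approx 1.8824$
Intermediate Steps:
$c{\left(d \right)} = 1$
$h{\left(g \right)} = \frac{1 + g}{2 g}$ ($h{\left(g \right)} = \frac{g + 1}{g + g} = \frac{1 + g}{2 g}$)
$W{\left(b \right)} = -6 - 2 b$ ($W{\left(b \right)} = - 2 \left(b + 3\right) = - 2 \left(3 + b\right) = -6 - 2 b$)
$h{\left(-17 \right)} W{\left(-5 \right)} = \frac{1 - 17}{2 \left(-17\right)} \left(-6 - -10\right) = \frac{1}{2} \left(- \frac{1}{17}\right) \left(-16\right) \left(-6 + 10\right) = \frac{8}{17} \cdot 4 = \frac{32}{17}$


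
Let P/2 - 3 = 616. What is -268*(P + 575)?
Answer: -485884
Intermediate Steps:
P = 1238 (P = 6 + 2*616 = 6 + 1232 = 1238)
-268*(P + 575) = -268*(1238 + 575) = -268*1813 = -485884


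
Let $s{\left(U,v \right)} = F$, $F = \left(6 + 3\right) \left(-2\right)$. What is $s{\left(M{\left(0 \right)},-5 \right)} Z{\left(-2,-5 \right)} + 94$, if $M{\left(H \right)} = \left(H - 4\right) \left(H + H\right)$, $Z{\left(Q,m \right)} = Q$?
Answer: $130$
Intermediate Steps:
$M{\left(H \right)} = 2 H \left(-4 + H\right)$ ($M{\left(H \right)} = \left(-4 + H\right) 2 H = 2 H \left(-4 + H\right)$)
$F = -18$ ($F = 9 \left(-2\right) = -18$)
$s{\left(U,v \right)} = -18$
$s{\left(M{\left(0 \right)},-5 \right)} Z{\left(-2,-5 \right)} + 94 = \left(-18\right) \left(-2\right) + 94 = 36 + 94 = 130$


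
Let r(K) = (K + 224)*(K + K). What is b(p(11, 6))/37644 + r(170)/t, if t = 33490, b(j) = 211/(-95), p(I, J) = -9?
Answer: 14304509/3576180 ≈ 3.9999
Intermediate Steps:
r(K) = 2*K*(224 + K) (r(K) = (224 + K)*(2*K) = 2*K*(224 + K))
b(j) = -211/95 (b(j) = 211*(-1/95) = -211/95)
b(p(11, 6))/37644 + r(170)/t = -211/95/37644 + (2*170*(224 + 170))/33490 = -211/95*1/37644 + (2*170*394)*(1/33490) = -211/3576180 + 133960*(1/33490) = -211/3576180 + 4 = 14304509/3576180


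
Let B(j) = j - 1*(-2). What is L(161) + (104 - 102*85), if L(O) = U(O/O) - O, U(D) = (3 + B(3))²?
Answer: -8663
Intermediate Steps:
B(j) = 2 + j (B(j) = j + 2 = 2 + j)
U(D) = 64 (U(D) = (3 + (2 + 3))² = (3 + 5)² = 8² = 64)
L(O) = 64 - O
L(161) + (104 - 102*85) = (64 - 1*161) + (104 - 102*85) = (64 - 161) + (104 - 8670) = -97 - 8566 = -8663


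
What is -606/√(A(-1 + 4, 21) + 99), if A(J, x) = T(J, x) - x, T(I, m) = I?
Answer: -202/3 ≈ -67.333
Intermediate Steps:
A(J, x) = J - x
-606/√(A(-1 + 4, 21) + 99) = -606/√(((-1 + 4) - 1*21) + 99) = -606/√((3 - 21) + 99) = -606/√(-18 + 99) = -606/(√81) = -606/9 = -606*⅑ = -202/3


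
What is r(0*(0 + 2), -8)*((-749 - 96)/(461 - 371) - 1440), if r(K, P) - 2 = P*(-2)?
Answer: -26089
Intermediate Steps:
r(K, P) = 2 - 2*P (r(K, P) = 2 + P*(-2) = 2 - 2*P)
r(0*(0 + 2), -8)*((-749 - 96)/(461 - 371) - 1440) = (2 - 2*(-8))*((-749 - 96)/(461 - 371) - 1440) = (2 + 16)*(-845/90 - 1440) = 18*(-845*1/90 - 1440) = 18*(-169/18 - 1440) = 18*(-26089/18) = -26089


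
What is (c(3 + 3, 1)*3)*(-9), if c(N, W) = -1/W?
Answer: 27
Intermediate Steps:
(c(3 + 3, 1)*3)*(-9) = (-1/1*3)*(-9) = (-1*1*3)*(-9) = -1*3*(-9) = -3*(-9) = 27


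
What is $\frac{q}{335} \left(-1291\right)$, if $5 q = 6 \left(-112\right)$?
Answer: $\frac{867552}{1675} \approx 517.94$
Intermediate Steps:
$q = - \frac{672}{5}$ ($q = \frac{6 \left(-112\right)}{5} = \frac{1}{5} \left(-672\right) = - \frac{672}{5} \approx -134.4$)
$\frac{q}{335} \left(-1291\right) = - \frac{672}{5 \cdot 335} \left(-1291\right) = \left(- \frac{672}{5}\right) \frac{1}{335} \left(-1291\right) = \left(- \frac{672}{1675}\right) \left(-1291\right) = \frac{867552}{1675}$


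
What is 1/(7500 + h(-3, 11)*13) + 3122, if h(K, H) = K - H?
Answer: 22846797/7318 ≈ 3122.0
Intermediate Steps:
1/(7500 + h(-3, 11)*13) + 3122 = 1/(7500 + (-3 - 1*11)*13) + 3122 = 1/(7500 + (-3 - 11)*13) + 3122 = 1/(7500 - 14*13) + 3122 = 1/(7500 - 182) + 3122 = 1/7318 + 3122 = 22846797/7318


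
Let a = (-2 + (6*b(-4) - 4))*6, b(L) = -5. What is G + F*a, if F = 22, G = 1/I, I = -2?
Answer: -9505/2 ≈ -4752.5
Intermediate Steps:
G = -½ (G = 1/(-2) = -½ ≈ -0.50000)
a = -216 (a = (-2 + (6*(-5) - 4))*6 = (-2 + (-30 - 4))*6 = (-2 - 34)*6 = -36*6 = -216)
G + F*a = -½ + 22*(-216) = -½ - 4752 = -9505/2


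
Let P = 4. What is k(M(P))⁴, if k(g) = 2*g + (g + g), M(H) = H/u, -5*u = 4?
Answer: 160000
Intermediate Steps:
u = -⅘ (u = -⅕*4 = -⅘ ≈ -0.80000)
M(H) = -5*H/4 (M(H) = H/(-⅘) = H*(-5/4) = -5*H/4)
k(g) = 4*g (k(g) = 2*g + 2*g = 4*g)
k(M(P))⁴ = (4*(-5/4*4))⁴ = (4*(-5))⁴ = (-20)⁴ = 160000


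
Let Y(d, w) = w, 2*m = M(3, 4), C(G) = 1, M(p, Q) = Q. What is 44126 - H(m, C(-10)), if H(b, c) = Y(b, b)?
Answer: 44124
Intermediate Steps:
m = 2 (m = (1/2)*4 = 2)
H(b, c) = b
44126 - H(m, C(-10)) = 44126 - 1*2 = 44126 - 2 = 44124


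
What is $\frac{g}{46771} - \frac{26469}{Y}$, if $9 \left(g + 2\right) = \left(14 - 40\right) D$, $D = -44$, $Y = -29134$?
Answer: $\frac{11174639275}{12263636826} \approx 0.9112$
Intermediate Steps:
$g = \frac{1126}{9}$ ($g = -2 + \frac{\left(14 - 40\right) \left(-44\right)}{9} = -2 + \frac{\left(-26\right) \left(-44\right)}{9} = -2 + \frac{1}{9} \cdot 1144 = -2 + \frac{1144}{9} = \frac{1126}{9} \approx 125.11$)
$\frac{g}{46771} - \frac{26469}{Y} = \frac{1126}{9 \cdot 46771} - \frac{26469}{-29134} = \frac{1126}{9} \cdot \frac{1}{46771} - - \frac{26469}{29134} = \frac{1126}{420939} + \frac{26469}{29134} = \frac{11174639275}{12263636826}$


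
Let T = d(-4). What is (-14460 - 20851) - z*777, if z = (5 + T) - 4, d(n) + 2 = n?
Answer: -31426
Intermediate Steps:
d(n) = -2 + n
T = -6 (T = -2 - 4 = -6)
z = -5 (z = (5 - 6) - 4 = -1 - 4 = -5)
(-14460 - 20851) - z*777 = (-14460 - 20851) - (-5)*777 = -35311 - 1*(-3885) = -35311 + 3885 = -31426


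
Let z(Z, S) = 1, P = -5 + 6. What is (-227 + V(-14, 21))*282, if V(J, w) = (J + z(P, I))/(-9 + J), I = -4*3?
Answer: -1468656/23 ≈ -63855.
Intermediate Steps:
I = -12
P = 1
V(J, w) = (1 + J)/(-9 + J) (V(J, w) = (J + 1)/(-9 + J) = (1 + J)/(-9 + J))
(-227 + V(-14, 21))*282 = (-227 + (1 - 14)/(-9 - 14))*282 = (-227 - 13/(-23))*282 = (-227 - 1/23*(-13))*282 = (-227 + 13/23)*282 = -5208/23*282 = -1468656/23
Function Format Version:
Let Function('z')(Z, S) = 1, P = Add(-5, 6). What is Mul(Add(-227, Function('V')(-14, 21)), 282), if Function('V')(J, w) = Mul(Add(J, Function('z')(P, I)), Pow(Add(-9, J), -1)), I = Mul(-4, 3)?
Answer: Rational(-1468656, 23) ≈ -63855.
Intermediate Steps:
I = -12
P = 1
Function('V')(J, w) = Mul(Pow(Add(-9, J), -1), Add(1, J)) (Function('V')(J, w) = Mul(Add(J, 1), Pow(Add(-9, J), -1)) = Mul(Add(1, J), Pow(Add(-9, J), -1)) = Mul(Pow(Add(-9, J), -1), Add(1, J)))
Mul(Add(-227, Function('V')(-14, 21)), 282) = Mul(Add(-227, Mul(Pow(Add(-9, -14), -1), Add(1, -14))), 282) = Mul(Add(-227, Mul(Pow(-23, -1), -13)), 282) = Mul(Add(-227, Mul(Rational(-1, 23), -13)), 282) = Mul(Add(-227, Rational(13, 23)), 282) = Mul(Rational(-5208, 23), 282) = Rational(-1468656, 23)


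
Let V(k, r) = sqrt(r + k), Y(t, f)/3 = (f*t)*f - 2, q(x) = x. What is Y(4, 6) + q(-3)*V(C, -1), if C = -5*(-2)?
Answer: 417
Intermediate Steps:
C = 10
Y(t, f) = -6 + 3*t*f**2 (Y(t, f) = 3*((f*t)*f - 2) = 3*(t*f**2 - 2) = 3*(-2 + t*f**2) = -6 + 3*t*f**2)
V(k, r) = sqrt(k + r)
Y(4, 6) + q(-3)*V(C, -1) = (-6 + 3*4*6**2) - 3*sqrt(10 - 1) = (-6 + 3*4*36) - 3*sqrt(9) = (-6 + 432) - 3*3 = 426 - 9 = 417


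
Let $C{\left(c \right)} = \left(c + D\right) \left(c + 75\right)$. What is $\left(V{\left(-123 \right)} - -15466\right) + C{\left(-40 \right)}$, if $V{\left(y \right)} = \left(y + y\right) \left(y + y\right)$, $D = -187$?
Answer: $68037$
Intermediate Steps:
$C{\left(c \right)} = \left(-187 + c\right) \left(75 + c\right)$ ($C{\left(c \right)} = \left(c - 187\right) \left(c + 75\right) = \left(-187 + c\right) \left(75 + c\right)$)
$V{\left(y \right)} = 4 y^{2}$ ($V{\left(y \right)} = 2 y 2 y = 4 y^{2}$)
$\left(V{\left(-123 \right)} - -15466\right) + C{\left(-40 \right)} = \left(4 \left(-123\right)^{2} - -15466\right) - \left(9545 - 1600\right) = \left(4 \cdot 15129 + 15466\right) + \left(-14025 + 1600 + 4480\right) = \left(60516 + 15466\right) - 7945 = 75982 - 7945 = 68037$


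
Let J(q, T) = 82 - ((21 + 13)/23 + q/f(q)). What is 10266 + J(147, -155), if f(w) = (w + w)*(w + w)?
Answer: 139926337/13524 ≈ 10347.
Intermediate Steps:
f(w) = 4*w² (f(w) = (2*w)*(2*w) = 4*w²)
J(q, T) = 1852/23 - 1/(4*q) (J(q, T) = 82 - ((21 + 13)/23 + q/((4*q²))) = 82 - (34*(1/23) + q*(1/(4*q²))) = 82 - (34/23 + 1/(4*q)) = 82 + (-34/23 - 1/(4*q)) = 1852/23 - 1/(4*q))
10266 + J(147, -155) = 10266 + (1/92)*(-23 + 7408*147)/147 = 10266 + (1/92)*(1/147)*(-23 + 1088976) = 10266 + (1/92)*(1/147)*1088953 = 10266 + 1088953/13524 = 139926337/13524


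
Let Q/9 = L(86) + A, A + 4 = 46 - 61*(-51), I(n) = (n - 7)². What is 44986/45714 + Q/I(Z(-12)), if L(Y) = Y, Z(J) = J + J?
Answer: 687920180/21965577 ≈ 31.318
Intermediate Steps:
Z(J) = 2*J
I(n) = (-7 + n)²
A = 3153 (A = -4 + (46 - 61*(-51)) = -4 + (46 + 3111) = -4 + 3157 = 3153)
Q = 29151 (Q = 9*(86 + 3153) = 9*3239 = 29151)
44986/45714 + Q/I(Z(-12)) = 44986/45714 + 29151/((-7 + 2*(-12))²) = 44986*(1/45714) + 29151/((-7 - 24)²) = 22493/22857 + 29151/((-31)²) = 22493/22857 + 29151/961 = 687920180/21965577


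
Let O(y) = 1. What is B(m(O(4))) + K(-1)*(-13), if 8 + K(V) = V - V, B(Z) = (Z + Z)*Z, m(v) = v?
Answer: 106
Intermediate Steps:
B(Z) = 2*Z² (B(Z) = (2*Z)*Z = 2*Z²)
K(V) = -8 (K(V) = -8 + (V - V) = -8 + 0 = -8)
B(m(O(4))) + K(-1)*(-13) = 2*1² - 8*(-13) = 2*1 + 104 = 2 + 104 = 106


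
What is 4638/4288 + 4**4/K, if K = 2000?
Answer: 324179/268000 ≈ 1.2096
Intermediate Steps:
4638/4288 + 4**4/K = 4638/4288 + 4**4/2000 = 4638*(1/4288) + 256*(1/2000) = 2319/2144 + 16/125 = 324179/268000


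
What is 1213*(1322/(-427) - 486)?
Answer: -253327772/427 ≈ -5.9327e+5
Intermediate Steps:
1213*(1322/(-427) - 486) = 1213*(1322*(-1/427) - 486) = 1213*(-1322/427 - 486) = 1213*(-208844/427) = -253327772/427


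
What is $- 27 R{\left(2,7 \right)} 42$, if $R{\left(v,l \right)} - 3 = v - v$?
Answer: $-3402$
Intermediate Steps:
$R{\left(v,l \right)} = 3$ ($R{\left(v,l \right)} = 3 + \left(v - v\right) = 3 + 0 = 3$)
$- 27 R{\left(2,7 \right)} 42 = \left(-27\right) 3 \cdot 42 = \left(-81\right) 42 = -3402$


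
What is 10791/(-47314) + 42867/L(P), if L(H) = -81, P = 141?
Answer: -225453701/425826 ≈ -529.45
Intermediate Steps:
10791/(-47314) + 42867/L(P) = 10791/(-47314) + 42867/(-81) = 10791*(-1/47314) + 42867*(-1/81) = -10791/47314 - 4763/9 = -225453701/425826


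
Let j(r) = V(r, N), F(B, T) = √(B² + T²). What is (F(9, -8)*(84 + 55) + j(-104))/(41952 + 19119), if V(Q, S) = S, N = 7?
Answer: 7/61071 + 139*√145/61071 ≈ 0.027522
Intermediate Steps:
j(r) = 7
(F(9, -8)*(84 + 55) + j(-104))/(41952 + 19119) = (√(9² + (-8)²)*(84 + 55) + 7)/(41952 + 19119) = (√(81 + 64)*139 + 7)/61071 = (√145*139 + 7)*(1/61071) = (139*√145 + 7)*(1/61071) = (7 + 139*√145)*(1/61071) = 7/61071 + 139*√145/61071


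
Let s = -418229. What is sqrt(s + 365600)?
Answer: I*sqrt(52629) ≈ 229.41*I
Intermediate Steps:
sqrt(s + 365600) = sqrt(-418229 + 365600) = sqrt(-52629) = I*sqrt(52629)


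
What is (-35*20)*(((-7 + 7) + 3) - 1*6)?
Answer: 2100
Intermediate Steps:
(-35*20)*(((-7 + 7) + 3) - 1*6) = -700*((0 + 3) - 6) = -700*(3 - 6) = -700*(-3) = 2100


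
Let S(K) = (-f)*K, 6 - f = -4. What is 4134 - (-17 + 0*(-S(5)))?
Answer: 4151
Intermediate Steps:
f = 10 (f = 6 - 1*(-4) = 6 + 4 = 10)
S(K) = -10*K (S(K) = (-1*10)*K = -10*K)
4134 - (-17 + 0*(-S(5))) = 4134 - (-17 + 0*(-(-10)*5)) = 4134 - (-17 + 0*(-1*(-50))) = 4134 - (-17 + 0*50) = 4134 - (-17 + 0) = 4134 - 1*(-17) = 4134 + 17 = 4151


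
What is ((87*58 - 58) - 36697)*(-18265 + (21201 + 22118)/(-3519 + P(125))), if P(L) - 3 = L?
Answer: 1965321727206/3391 ≈ 5.7957e+8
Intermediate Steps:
P(L) = 3 + L
((87*58 - 58) - 36697)*(-18265 + (21201 + 22118)/(-3519 + P(125))) = ((87*58 - 58) - 36697)*(-18265 + (21201 + 22118)/(-3519 + (3 + 125))) = ((5046 - 58) - 36697)*(-18265 + 43319/(-3519 + 128)) = (4988 - 36697)*(-18265 + 43319/(-3391)) = -31709*(-18265 + 43319*(-1/3391)) = -31709*(-18265 - 43319/3391) = -31709*(-61979934/3391) = 1965321727206/3391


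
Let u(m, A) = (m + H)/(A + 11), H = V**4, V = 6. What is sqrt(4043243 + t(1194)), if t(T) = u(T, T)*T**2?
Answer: sqrt(405937578131)/241 ≈ 2643.7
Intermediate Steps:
H = 1296 (H = 6**4 = 1296)
u(m, A) = (1296 + m)/(11 + A) (u(m, A) = (m + 1296)/(A + 11) = (1296 + m)/(11 + A))
t(T) = T**2*(1296 + T)/(11 + T) (t(T) = ((1296 + T)/(11 + T))*T**2 = T**2*(1296 + T)/(11 + T))
sqrt(4043243 + t(1194)) = sqrt(4043243 + 1194**2*(1296 + 1194)/(11 + 1194)) = sqrt(4043243 + 1425636*2490/1205) = sqrt(4043243 + 1425636*(1/1205)*2490) = sqrt(4043243 + 709966728/241) = sqrt(1684388291/241) = sqrt(405937578131)/241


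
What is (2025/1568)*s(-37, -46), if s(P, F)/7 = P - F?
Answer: 18225/224 ≈ 81.362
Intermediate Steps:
s(P, F) = -7*F + 7*P (s(P, F) = 7*(P - F) = -7*F + 7*P)
(2025/1568)*s(-37, -46) = (2025/1568)*(-7*(-46) + 7*(-37)) = (2025*(1/1568))*(322 - 259) = (2025/1568)*63 = 18225/224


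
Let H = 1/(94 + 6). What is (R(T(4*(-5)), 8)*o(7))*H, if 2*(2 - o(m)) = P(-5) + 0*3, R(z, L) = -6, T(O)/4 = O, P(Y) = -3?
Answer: -21/100 ≈ -0.21000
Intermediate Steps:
T(O) = 4*O
H = 1/100 ≈ 0.010000
o(m) = 7/2 (o(m) = 2 - (-3 + 0*3)/2 = 2 - (-3 + 0)/2 = 2 - ½*(-3) = 2 + 3/2 = 7/2)
(R(T(4*(-5)), 8)*o(7))*H = -6*7/2*(1/100) = -21*1/100 = -21/100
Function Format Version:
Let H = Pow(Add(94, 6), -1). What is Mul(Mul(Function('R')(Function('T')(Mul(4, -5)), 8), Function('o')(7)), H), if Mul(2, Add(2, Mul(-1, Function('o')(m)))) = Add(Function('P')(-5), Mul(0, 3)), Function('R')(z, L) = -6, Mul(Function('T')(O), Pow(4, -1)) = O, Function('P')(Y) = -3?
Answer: Rational(-21, 100) ≈ -0.21000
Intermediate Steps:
Function('T')(O) = Mul(4, O)
H = Rational(1, 100) (H = Pow(100, -1) = Rational(1, 100) ≈ 0.010000)
Function('o')(m) = Rational(7, 2) (Function('o')(m) = Add(2, Mul(Rational(-1, 2), Add(-3, Mul(0, 3)))) = Add(2, Mul(Rational(-1, 2), Add(-3, 0))) = Add(2, Mul(Rational(-1, 2), -3)) = Add(2, Rational(3, 2)) = Rational(7, 2))
Mul(Mul(Function('R')(Function('T')(Mul(4, -5)), 8), Function('o')(7)), H) = Mul(Mul(-6, Rational(7, 2)), Rational(1, 100)) = Mul(-21, Rational(1, 100)) = Rational(-21, 100)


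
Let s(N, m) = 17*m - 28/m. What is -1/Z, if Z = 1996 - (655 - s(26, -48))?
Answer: -12/6307 ≈ -0.0019026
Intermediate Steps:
s(N, m) = -28/m + 17*m
Z = 6307/12 (Z = 1996 - (655 - (-28/(-48) + 17*(-48))) = 1996 - (655 - (-28*(-1/48) - 816)) = 1996 - (655 - (7/12 - 816)) = 1996 - (655 - 1*(-9785/12)) = 1996 - (655 + 9785/12) = 1996 - 1*17645/12 = 1996 - 17645/12 = 6307/12 ≈ 525.58)
-1/Z = -1/6307/12 = -1*12/6307 = -12/6307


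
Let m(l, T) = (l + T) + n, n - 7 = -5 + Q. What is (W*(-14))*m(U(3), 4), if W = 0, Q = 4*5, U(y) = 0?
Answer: 0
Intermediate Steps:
Q = 20
n = 22 (n = 7 + (-5 + 20) = 7 + 15 = 22)
m(l, T) = 22 + T + l (m(l, T) = (l + T) + 22 = (T + l) + 22 = 22 + T + l)
(W*(-14))*m(U(3), 4) = (0*(-14))*(22 + 4 + 0) = 0*26 = 0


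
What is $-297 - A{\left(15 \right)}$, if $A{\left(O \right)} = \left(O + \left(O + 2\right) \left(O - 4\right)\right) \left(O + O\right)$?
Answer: $-6357$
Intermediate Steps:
$A{\left(O \right)} = 2 O \left(O + \left(-4 + O\right) \left(2 + O\right)\right)$ ($A{\left(O \right)} = \left(O + \left(2 + O\right) \left(-4 + O\right)\right) 2 O = \left(O + \left(-4 + O\right) \left(2 + O\right)\right) 2 O = 2 O \left(O + \left(-4 + O\right) \left(2 + O\right)\right)$)
$-297 - A{\left(15 \right)} = -297 - 2 \cdot 15 \left(-8 + 15^{2} - 15\right) = -297 - 2 \cdot 15 \left(-8 + 225 - 15\right) = -297 - 2 \cdot 15 \cdot 202 = -297 - 6060 = -6357$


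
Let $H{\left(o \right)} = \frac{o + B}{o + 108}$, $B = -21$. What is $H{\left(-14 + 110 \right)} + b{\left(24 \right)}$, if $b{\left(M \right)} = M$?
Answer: $\frac{1657}{68} \approx 24.368$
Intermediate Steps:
$H{\left(o \right)} = \frac{-21 + o}{108 + o}$ ($H{\left(o \right)} = \frac{o - 21}{o + 108} = \frac{-21 + o}{108 + o}$)
$H{\left(-14 + 110 \right)} + b{\left(24 \right)} = \frac{-21 + \left(-14 + 110\right)}{108 + \left(-14 + 110\right)} + 24 = \frac{-21 + 96}{108 + 96} + 24 = \frac{1}{204} \cdot 75 + 24 = \frac{25}{68} + 24 = \frac{1657}{68}$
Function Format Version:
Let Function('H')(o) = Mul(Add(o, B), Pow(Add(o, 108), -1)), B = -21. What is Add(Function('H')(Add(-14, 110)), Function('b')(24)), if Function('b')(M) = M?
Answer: Rational(1657, 68) ≈ 24.368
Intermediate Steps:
Function('H')(o) = Mul(Pow(Add(108, o), -1), Add(-21, o)) (Function('H')(o) = Mul(Add(o, -21), Pow(Add(o, 108), -1)) = Mul(Add(-21, o), Pow(Add(108, o), -1)) = Mul(Pow(Add(108, o), -1), Add(-21, o)))
Add(Function('H')(Add(-14, 110)), Function('b')(24)) = Add(Mul(Pow(Add(108, Add(-14, 110)), -1), Add(-21, Add(-14, 110))), 24) = Add(Mul(Pow(Add(108, 96), -1), Add(-21, 96)), 24) = Add(Mul(Pow(204, -1), 75), 24) = Add(Mul(Rational(1, 204), 75), 24) = Add(Rational(25, 68), 24) = Rational(1657, 68)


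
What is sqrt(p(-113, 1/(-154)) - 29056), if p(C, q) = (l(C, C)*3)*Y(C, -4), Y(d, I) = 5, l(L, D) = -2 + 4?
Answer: I*sqrt(29026) ≈ 170.37*I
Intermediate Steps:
l(L, D) = 2
p(C, q) = 30 (p(C, q) = (2*3)*5 = 6*5 = 30)
sqrt(p(-113, 1/(-154)) - 29056) = sqrt(30 - 29056) = sqrt(-29026) = I*sqrt(29026)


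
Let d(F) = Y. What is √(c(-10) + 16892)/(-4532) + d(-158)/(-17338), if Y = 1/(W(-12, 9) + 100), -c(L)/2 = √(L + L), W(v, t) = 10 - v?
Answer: -1/2115236 - √(4223 - I*√5)/2266 ≈ -0.028679 + 7.5925e-6*I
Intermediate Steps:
c(L) = -2*√2*√L (c(L) = -2*√(L + L) = -2*√2*√L)
Y = 1/122 (Y = 1/((10 - 1*(-12)) + 100) = 1/((10 + 12) + 100) = 1/(22 + 100) = 1/122 ≈ 0.0081967)
d(F) = 1/122
√(c(-10) + 16892)/(-4532) + d(-158)/(-17338) = √(-2*√2*√(-10) + 16892)/(-4532) + (1/122)/(-17338) = √(-2*√2*I*√10 + 16892)*(-1/4532) + (1/122)*(-1/17338) = √(-4*I*√5 + 16892)*(-1/4532) - 1/2115236 = √(16892 - 4*I*√5)*(-1/4532) - 1/2115236 = -√(16892 - 4*I*√5)/4532 - 1/2115236 = -1/2115236 - √(16892 - 4*I*√5)/4532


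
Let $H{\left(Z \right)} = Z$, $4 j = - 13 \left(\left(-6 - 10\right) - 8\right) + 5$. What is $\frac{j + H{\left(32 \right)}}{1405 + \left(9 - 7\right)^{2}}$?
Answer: $\frac{445}{5636} \approx 0.078957$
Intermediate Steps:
$j = \frac{317}{4}$ ($j = \frac{- 13 \left(\left(-6 - 10\right) - 8\right) + 5}{4} = \frac{- 13 \left(-16 - 8\right) + 5}{4} = \frac{\left(-13\right) \left(-24\right) + 5}{4} = \frac{312 + 5}{4} = \frac{1}{4} \cdot 317 = \frac{317}{4} \approx 79.25$)
$\frac{j + H{\left(32 \right)}}{1405 + \left(9 - 7\right)^{2}} = \frac{\frac{317}{4} + 32}{1405 + \left(9 - 7\right)^{2}} = \frac{445}{4 \left(1405 + 2^{2}\right)} = \frac{445}{4 \left(1405 + 4\right)} = \frac{445}{4 \cdot 1409} = \frac{445}{4} \cdot \frac{1}{1409} = \frac{445}{5636}$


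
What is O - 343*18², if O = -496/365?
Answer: -40563676/365 ≈ -1.1113e+5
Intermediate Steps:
O = -496/365 (O = -496*1/365 = -496/365 ≈ -1.3589)
O - 343*18² = -496/365 - 343*18² = -496/365 - 343*324 = -496/365 - 111132 = -40563676/365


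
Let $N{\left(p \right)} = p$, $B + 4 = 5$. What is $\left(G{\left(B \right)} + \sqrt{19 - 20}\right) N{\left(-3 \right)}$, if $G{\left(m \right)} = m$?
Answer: $-3 - 3 i \approx -3.0 - 3.0 i$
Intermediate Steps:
$B = 1$ ($B = -4 + 5 = 1$)
$\left(G{\left(B \right)} + \sqrt{19 - 20}\right) N{\left(-3 \right)} = \left(1 + \sqrt{19 - 20}\right) \left(-3\right) = \left(1 + \sqrt{-1}\right) \left(-3\right) = \left(1 + i\right) \left(-3\right) = -3 - 3 i$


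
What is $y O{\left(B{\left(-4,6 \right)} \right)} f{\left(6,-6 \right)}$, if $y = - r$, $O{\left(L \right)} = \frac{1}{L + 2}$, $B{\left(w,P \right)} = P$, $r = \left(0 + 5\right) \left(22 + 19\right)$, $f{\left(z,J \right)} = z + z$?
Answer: $- \frac{615}{2} \approx -307.5$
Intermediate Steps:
$f{\left(z,J \right)} = 2 z$
$r = 205$ ($r = 5 \cdot 41 = 205$)
$O{\left(L \right)} = \frac{1}{2 + L}$
$y = -205$ ($y = \left(-1\right) 205 = -205$)
$y O{\left(B{\left(-4,6 \right)} \right)} f{\left(6,-6 \right)} = - \frac{205}{2 + 6} \cdot 2 \cdot 6 = - \frac{205}{8} \cdot 12 = \left(-205\right) \frac{1}{8} \cdot 12 = \left(- \frac{205}{8}\right) 12 = - \frac{615}{2}$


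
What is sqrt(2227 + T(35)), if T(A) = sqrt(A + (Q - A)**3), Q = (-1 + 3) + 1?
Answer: sqrt(2227 + 3*I*sqrt(3637)) ≈ 47.23 + 1.9153*I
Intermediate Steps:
Q = 3 (Q = 2 + 1 = 3)
T(A) = sqrt(A + (3 - A)**3)
sqrt(2227 + T(35)) = sqrt(2227 + sqrt(35 - (-3 + 35)**3)) = sqrt(2227 + sqrt(35 - 1*32**3)) = sqrt(2227 + sqrt(35 - 1*32768)) = sqrt(2227 + sqrt(35 - 32768)) = sqrt(2227 + sqrt(-32733)) = sqrt(2227 + 3*I*sqrt(3637))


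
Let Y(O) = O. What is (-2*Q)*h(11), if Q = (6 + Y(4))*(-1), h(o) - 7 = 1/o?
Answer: 1560/11 ≈ 141.82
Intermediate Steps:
h(o) = 7 + 1/o
Q = -10 (Q = (6 + 4)*(-1) = 10*(-1) = -10)
(-2*Q)*h(11) = (-2*(-10))*(7 + 1/11) = 20*(7 + 1/11) = 20*(78/11) = 1560/11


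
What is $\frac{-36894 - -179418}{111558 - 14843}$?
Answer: $\frac{142524}{96715} \approx 1.4736$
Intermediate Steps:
$\frac{-36894 - -179418}{111558 - 14843} = \frac{-36894 + 179418}{96715} = 142524 \cdot \frac{1}{96715} = \frac{142524}{96715}$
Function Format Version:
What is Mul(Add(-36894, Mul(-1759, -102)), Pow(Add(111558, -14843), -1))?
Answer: Rational(142524, 96715) ≈ 1.4736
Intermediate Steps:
Mul(Add(-36894, Mul(-1759, -102)), Pow(Add(111558, -14843), -1)) = Mul(Add(-36894, 179418), Pow(96715, -1)) = Mul(142524, Rational(1, 96715)) = Rational(142524, 96715)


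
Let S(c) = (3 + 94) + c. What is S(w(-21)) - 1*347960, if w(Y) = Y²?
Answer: -347422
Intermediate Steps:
S(c) = 97 + c
S(w(-21)) - 1*347960 = (97 + (-21)²) - 1*347960 = (97 + 441) - 347960 = 538 - 347960 = -347422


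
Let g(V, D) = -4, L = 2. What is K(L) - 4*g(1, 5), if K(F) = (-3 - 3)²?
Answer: 52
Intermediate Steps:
K(F) = 36 (K(F) = (-6)² = 36)
K(L) - 4*g(1, 5) = 36 - 4*(-4) = 36 + 16 = 52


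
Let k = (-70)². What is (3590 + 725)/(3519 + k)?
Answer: 4315/8419 ≈ 0.51253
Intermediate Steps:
k = 4900
(3590 + 725)/(3519 + k) = (3590 + 725)/(3519 + 4900) = 4315/8419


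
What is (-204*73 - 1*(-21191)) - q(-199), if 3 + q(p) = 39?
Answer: 6263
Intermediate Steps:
q(p) = 36 (q(p) = -3 + 39 = 36)
(-204*73 - 1*(-21191)) - q(-199) = (-204*73 - 1*(-21191)) - 1*36 = (-14892 + 21191) - 36 = 6299 - 36 = 6263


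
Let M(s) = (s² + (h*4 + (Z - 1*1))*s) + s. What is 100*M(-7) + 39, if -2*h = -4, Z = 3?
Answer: -2761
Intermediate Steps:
h = 2 (h = -½*(-4) = 2)
M(s) = s² + 11*s (M(s) = (s² + (2*4 + (3 - 1*1))*s) + s = (s² + (8 + (3 - 1))*s) + s = (s² + (8 + 2)*s) + s = (s² + 10*s) + s = s² + 11*s)
100*M(-7) + 39 = 100*(-7*(11 - 7)) + 39 = 100*(-7*4) + 39 = 100*(-28) + 39 = -2800 + 39 = -2761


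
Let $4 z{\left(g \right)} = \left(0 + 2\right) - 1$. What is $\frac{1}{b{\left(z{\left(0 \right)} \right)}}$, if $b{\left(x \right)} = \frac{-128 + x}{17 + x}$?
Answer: $- \frac{69}{511} \approx -0.13503$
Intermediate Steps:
$z{\left(g \right)} = \frac{1}{4}$ ($z{\left(g \right)} = \frac{\left(0 + 2\right) - 1}{4} = \frac{2 - 1}{4} = \frac{1}{4} \cdot 1 = \frac{1}{4}$)
$b{\left(x \right)} = \frac{-128 + x}{17 + x}$
$\frac{1}{b{\left(z{\left(0 \right)} \right)}} = \frac{1}{\frac{1}{17 + \frac{1}{4}} \left(-128 + \frac{1}{4}\right)} = \frac{1}{\frac{1}{\frac{69}{4}} \left(- \frac{511}{4}\right)} = \frac{1}{\frac{4}{69} \left(- \frac{511}{4}\right)} = \frac{1}{- \frac{511}{69}} = - \frac{69}{511}$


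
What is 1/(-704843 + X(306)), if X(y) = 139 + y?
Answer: -1/704398 ≈ -1.4197e-6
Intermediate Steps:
1/(-704843 + X(306)) = 1/(-704843 + (139 + 306)) = 1/(-704843 + 445) = 1/(-704398) = -1/704398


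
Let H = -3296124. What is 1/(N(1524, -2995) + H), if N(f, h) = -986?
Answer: -1/3297110 ≈ -3.0330e-7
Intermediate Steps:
1/(N(1524, -2995) + H) = 1/(-986 - 3296124) = 1/(-3297110) = -1/3297110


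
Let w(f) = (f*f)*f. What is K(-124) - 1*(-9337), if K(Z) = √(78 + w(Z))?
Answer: 9337 + I*√1906546 ≈ 9337.0 + 1380.8*I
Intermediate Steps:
w(f) = f³ (w(f) = f²*f = f³)
K(Z) = √(78 + Z³)
K(-124) - 1*(-9337) = √(78 + (-124)³) - 1*(-9337) = √(78 - 1906624) + 9337 = √(-1906546) + 9337 = I*√1906546 + 9337 = 9337 + I*√1906546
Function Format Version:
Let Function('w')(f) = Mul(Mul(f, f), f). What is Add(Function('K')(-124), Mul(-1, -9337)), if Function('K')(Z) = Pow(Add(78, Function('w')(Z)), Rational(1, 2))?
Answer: Add(9337, Mul(I, Pow(1906546, Rational(1, 2)))) ≈ Add(9337.0, Mul(1380.8, I))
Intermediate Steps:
Function('w')(f) = Pow(f, 3) (Function('w')(f) = Mul(Pow(f, 2), f) = Pow(f, 3))
Function('K')(Z) = Pow(Add(78, Pow(Z, 3)), Rational(1, 2))
Add(Function('K')(-124), Mul(-1, -9337)) = Add(Pow(Add(78, Pow(-124, 3)), Rational(1, 2)), Mul(-1, -9337)) = Add(Pow(Add(78, -1906624), Rational(1, 2)), 9337) = Add(Pow(-1906546, Rational(1, 2)), 9337) = Add(Mul(I, Pow(1906546, Rational(1, 2))), 9337) = Add(9337, Mul(I, Pow(1906546, Rational(1, 2))))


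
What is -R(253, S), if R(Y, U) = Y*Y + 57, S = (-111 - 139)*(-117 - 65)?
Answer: -64066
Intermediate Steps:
S = 45500 (S = -250*(-182) = 45500)
R(Y, U) = 57 + Y**2 (R(Y, U) = Y**2 + 57 = 57 + Y**2)
-R(253, S) = -(57 + 253**2) = -(57 + 64009) = -1*64066 = -64066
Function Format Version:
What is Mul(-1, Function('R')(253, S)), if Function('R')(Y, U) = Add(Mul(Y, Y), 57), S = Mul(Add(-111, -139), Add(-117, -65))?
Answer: -64066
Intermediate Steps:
S = 45500 (S = Mul(-250, -182) = 45500)
Function('R')(Y, U) = Add(57, Pow(Y, 2)) (Function('R')(Y, U) = Add(Pow(Y, 2), 57) = Add(57, Pow(Y, 2)))
Mul(-1, Function('R')(253, S)) = Mul(-1, Add(57, Pow(253, 2))) = Mul(-1, Add(57, 64009)) = Mul(-1, 64066) = -64066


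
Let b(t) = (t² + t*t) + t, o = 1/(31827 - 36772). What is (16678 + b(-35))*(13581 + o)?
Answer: 1282248534092/4945 ≈ 2.5930e+8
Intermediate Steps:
o = -1/4945 (o = 1/(-4945) = -1/4945 ≈ -0.00020222)
b(t) = t + 2*t² (b(t) = (t² + t²) + t = 2*t² + t = t + 2*t²)
(16678 + b(-35))*(13581 + o) = (16678 - 35*(1 + 2*(-35)))*(13581 - 1/4945) = (16678 - 35*(1 - 70))*(67158044/4945) = (16678 - 35*(-69))*(67158044/4945) = (16678 + 2415)*(67158044/4945) = 19093*(67158044/4945) = 1282248534092/4945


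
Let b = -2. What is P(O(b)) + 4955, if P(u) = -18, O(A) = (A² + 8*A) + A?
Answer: 4937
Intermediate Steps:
O(A) = A² + 9*A
P(O(b)) + 4955 = -18 + 4955 = 4937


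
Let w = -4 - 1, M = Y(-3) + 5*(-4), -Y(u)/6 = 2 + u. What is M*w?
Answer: 70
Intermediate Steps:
Y(u) = -12 - 6*u (Y(u) = -6*(2 + u) = -12 - 6*u)
M = -14 (M = (-12 - 6*(-3)) + 5*(-4) = (-12 + 18) - 20 = 6 - 20 = -14)
w = -5
M*w = -14*(-5) = 70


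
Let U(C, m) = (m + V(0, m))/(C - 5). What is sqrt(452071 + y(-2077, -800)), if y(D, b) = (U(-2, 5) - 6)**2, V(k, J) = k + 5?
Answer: sqrt(22154183)/7 ≈ 672.40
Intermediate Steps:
V(k, J) = 5 + k
U(C, m) = (5 + m)/(-5 + C) (U(C, m) = (m + (5 + 0))/(C - 5) = (m + 5)/(-5 + C) = (5 + m)/(-5 + C))
y(D, b) = 2704/49 (y(D, b) = ((5 + 5)/(-5 - 2) - 6)**2 = (10/(-7) - 6)**2 = (-1/7*10 - 6)**2 = (-10/7 - 6)**2 = (-52/7)**2 = 2704/49)
sqrt(452071 + y(-2077, -800)) = sqrt(452071 + 2704/49) = sqrt(22154183/49) = sqrt(22154183)/7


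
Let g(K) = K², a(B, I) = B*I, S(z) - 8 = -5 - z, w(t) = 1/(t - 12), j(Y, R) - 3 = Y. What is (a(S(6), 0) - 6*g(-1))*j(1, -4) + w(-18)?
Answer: -721/30 ≈ -24.033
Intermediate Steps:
j(Y, R) = 3 + Y
w(t) = 1/(-12 + t)
S(z) = 3 - z (S(z) = 8 + (-5 - z) = 3 - z)
(a(S(6), 0) - 6*g(-1))*j(1, -4) + w(-18) = ((3 - 1*6)*0 - 6*(-1)²)*(3 + 1) + 1/(-12 - 18) = ((3 - 6)*0 - 6*1)*4 + 1/(-30) = (-3*0 - 6)*4 - 1/30 = (0 - 6)*4 - 1/30 = -6*4 - 1/30 = -24 - 1/30 = -721/30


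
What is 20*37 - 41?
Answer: 699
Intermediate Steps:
20*37 - 41 = 740 - 41 = 699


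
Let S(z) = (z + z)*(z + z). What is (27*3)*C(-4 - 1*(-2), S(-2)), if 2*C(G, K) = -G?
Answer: 81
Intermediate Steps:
S(z) = 4*z² (S(z) = (2*z)*(2*z) = 4*z²)
C(G, K) = -G/2 (C(G, K) = (-G)/2 = -G/2)
(27*3)*C(-4 - 1*(-2), S(-2)) = (27*3)*(-(-4 - 1*(-2))/2) = 81*(-(-4 + 2)/2) = 81*(-½*(-2)) = 81*1 = 81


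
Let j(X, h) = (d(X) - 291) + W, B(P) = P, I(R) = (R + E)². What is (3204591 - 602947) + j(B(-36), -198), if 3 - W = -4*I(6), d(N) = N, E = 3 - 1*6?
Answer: 2601356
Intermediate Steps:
E = -3 (E = 3 - 6 = -3)
I(R) = (-3 + R)² (I(R) = (R - 3)² = (-3 + R)²)
W = 39 (W = 3 - (-4)*(-3 + 6)² = 3 - (-4)*3² = 3 - (-4)*9 = 3 - 1*(-36) = 3 + 36 = 39)
j(X, h) = -252 + X (j(X, h) = (X - 291) + 39 = (-291 + X) + 39 = -252 + X)
(3204591 - 602947) + j(B(-36), -198) = (3204591 - 602947) + (-252 - 36) = 2601644 - 288 = 2601356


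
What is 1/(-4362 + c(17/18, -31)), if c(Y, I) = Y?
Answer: -18/78499 ≈ -0.00022930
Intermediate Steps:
1/(-4362 + c(17/18, -31)) = 1/(-4362 + 17/18) = 1/(-78499/18) = -18/78499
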